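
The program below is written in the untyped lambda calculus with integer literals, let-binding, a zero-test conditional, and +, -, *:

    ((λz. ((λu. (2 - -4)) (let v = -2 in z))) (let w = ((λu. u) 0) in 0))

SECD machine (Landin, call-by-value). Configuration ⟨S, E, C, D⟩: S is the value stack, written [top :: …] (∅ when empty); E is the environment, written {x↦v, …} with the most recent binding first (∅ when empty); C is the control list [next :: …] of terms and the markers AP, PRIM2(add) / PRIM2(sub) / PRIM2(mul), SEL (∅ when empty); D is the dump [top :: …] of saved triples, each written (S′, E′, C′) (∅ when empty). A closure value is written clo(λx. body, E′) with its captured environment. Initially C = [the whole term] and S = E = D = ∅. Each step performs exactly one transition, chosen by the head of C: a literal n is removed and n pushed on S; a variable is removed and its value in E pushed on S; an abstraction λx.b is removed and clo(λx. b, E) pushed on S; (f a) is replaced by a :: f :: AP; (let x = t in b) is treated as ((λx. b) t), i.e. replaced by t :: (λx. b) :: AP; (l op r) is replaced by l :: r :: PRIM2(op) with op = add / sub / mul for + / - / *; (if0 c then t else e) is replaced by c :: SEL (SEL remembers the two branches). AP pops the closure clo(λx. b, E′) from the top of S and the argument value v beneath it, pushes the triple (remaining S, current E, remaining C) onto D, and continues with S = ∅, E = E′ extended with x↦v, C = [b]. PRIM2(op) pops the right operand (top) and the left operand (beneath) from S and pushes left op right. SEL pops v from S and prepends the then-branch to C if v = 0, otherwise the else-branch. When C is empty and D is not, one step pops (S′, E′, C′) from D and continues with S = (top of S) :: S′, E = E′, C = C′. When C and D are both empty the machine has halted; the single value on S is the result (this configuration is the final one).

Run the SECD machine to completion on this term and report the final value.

[0] <S=∅, E=∅, C=[((λz. ((λu. (2 - -4)) (let v = -2 in z))) (let w = ((λu. u) 0) in 0))], D=∅>
[1] <S=∅, E=∅, C=[(let w = ((λu. u) 0) in 0) :: (λz. ((λu. (2 - -4)) (let v = -2 in z))) :: AP], D=∅>
[2] <S=∅, E=∅, C=[((λu. u) 0) :: (λw. 0) :: AP :: (λz. ((λu. (2 - -4)) (let v = -2 in z))) :: AP], D=∅>
[3] <S=∅, E=∅, C=[0 :: (λu. u) :: AP :: (λw. 0) :: AP :: (λz. ((λu. (2 - -4)) (let v = -2 in z))) :: AP], D=∅>
[4] <S=[0], E=∅, C=[(λu. u) :: AP :: (λw. 0) :: AP :: (λz. ((λu. (2 - -4)) (let v = -2 in z))) :: AP], D=∅>
[5] <S=[clo(λu. u, ∅) :: 0], E=∅, C=[AP :: (λw. 0) :: AP :: (λz. ((λu. (2 - -4)) (let v = -2 in z))) :: AP], D=∅>
[6] <S=∅, E={u↦0}, C=[u], D=[(∅, ∅, [(λw. 0) :: AP :: (λz. ((λu. (2 - -4)) (let v = -2 in z))) :: AP])]>
[7] <S=[0], E={u↦0}, C=∅, D=[(∅, ∅, [(λw. 0) :: AP :: (λz. ((λu. (2 - -4)) (let v = -2 in z))) :: AP])]>
[8] <S=[0], E=∅, C=[(λw. 0) :: AP :: (λz. ((λu. (2 - -4)) (let v = -2 in z))) :: AP], D=∅>
[9] <S=[clo(λw. 0, ∅) :: 0], E=∅, C=[AP :: (λz. ((λu. (2 - -4)) (let v = -2 in z))) :: AP], D=∅>
[10] <S=∅, E={w↦0}, C=[0], D=[(∅, ∅, [(λz. ((λu. (2 - -4)) (let v = -2 in z))) :: AP])]>
[11] <S=[0], E={w↦0}, C=∅, D=[(∅, ∅, [(λz. ((λu. (2 - -4)) (let v = -2 in z))) :: AP])]>
[12] <S=[0], E=∅, C=[(λz. ((λu. (2 - -4)) (let v = -2 in z))) :: AP], D=∅>
[13] <S=[clo(λz. ((λu. (2 - -4)) (let v = -2 in z)), ∅) :: 0], E=∅, C=[AP], D=∅>
[14] <S=∅, E={z↦0}, C=[((λu. (2 - -4)) (let v = -2 in z))], D=[(∅, ∅, ∅)]>
[15] <S=∅, E={z↦0}, C=[(let v = -2 in z) :: (λu. (2 - -4)) :: AP], D=[(∅, ∅, ∅)]>
[16] <S=∅, E={z↦0}, C=[-2 :: (λv. z) :: AP :: (λu. (2 - -4)) :: AP], D=[(∅, ∅, ∅)]>
[17] <S=[-2], E={z↦0}, C=[(λv. z) :: AP :: (λu. (2 - -4)) :: AP], D=[(∅, ∅, ∅)]>
[18] <S=[clo(λv. z, {z↦0}) :: -2], E={z↦0}, C=[AP :: (λu. (2 - -4)) :: AP], D=[(∅, ∅, ∅)]>
[19] <S=∅, E={v↦-2, z↦0}, C=[z], D=[(∅, {z↦0}, [(λu. (2 - -4)) :: AP]) :: (∅, ∅, ∅)]>
[20] <S=[0], E={v↦-2, z↦0}, C=∅, D=[(∅, {z↦0}, [(λu. (2 - -4)) :: AP]) :: (∅, ∅, ∅)]>
[21] <S=[0], E={z↦0}, C=[(λu. (2 - -4)) :: AP], D=[(∅, ∅, ∅)]>
[22] <S=[clo(λu. (2 - -4), {z↦0}) :: 0], E={z↦0}, C=[AP], D=[(∅, ∅, ∅)]>
[23] <S=∅, E={u↦0, z↦0}, C=[(2 - -4)], D=[(∅, {z↦0}, ∅) :: (∅, ∅, ∅)]>
[24] <S=∅, E={u↦0, z↦0}, C=[2 :: -4 :: PRIM2(sub)], D=[(∅, {z↦0}, ∅) :: (∅, ∅, ∅)]>
[25] <S=[2], E={u↦0, z↦0}, C=[-4 :: PRIM2(sub)], D=[(∅, {z↦0}, ∅) :: (∅, ∅, ∅)]>
[26] <S=[-4 :: 2], E={u↦0, z↦0}, C=[PRIM2(sub)], D=[(∅, {z↦0}, ∅) :: (∅, ∅, ∅)]>
[27] <S=[6], E={u↦0, z↦0}, C=∅, D=[(∅, {z↦0}, ∅) :: (∅, ∅, ∅)]>
[28] <S=[6], E={z↦0}, C=∅, D=[(∅, ∅, ∅)]>
[29] <S=[6], E=∅, C=∅, D=∅>
→ final value 6

Answer: 6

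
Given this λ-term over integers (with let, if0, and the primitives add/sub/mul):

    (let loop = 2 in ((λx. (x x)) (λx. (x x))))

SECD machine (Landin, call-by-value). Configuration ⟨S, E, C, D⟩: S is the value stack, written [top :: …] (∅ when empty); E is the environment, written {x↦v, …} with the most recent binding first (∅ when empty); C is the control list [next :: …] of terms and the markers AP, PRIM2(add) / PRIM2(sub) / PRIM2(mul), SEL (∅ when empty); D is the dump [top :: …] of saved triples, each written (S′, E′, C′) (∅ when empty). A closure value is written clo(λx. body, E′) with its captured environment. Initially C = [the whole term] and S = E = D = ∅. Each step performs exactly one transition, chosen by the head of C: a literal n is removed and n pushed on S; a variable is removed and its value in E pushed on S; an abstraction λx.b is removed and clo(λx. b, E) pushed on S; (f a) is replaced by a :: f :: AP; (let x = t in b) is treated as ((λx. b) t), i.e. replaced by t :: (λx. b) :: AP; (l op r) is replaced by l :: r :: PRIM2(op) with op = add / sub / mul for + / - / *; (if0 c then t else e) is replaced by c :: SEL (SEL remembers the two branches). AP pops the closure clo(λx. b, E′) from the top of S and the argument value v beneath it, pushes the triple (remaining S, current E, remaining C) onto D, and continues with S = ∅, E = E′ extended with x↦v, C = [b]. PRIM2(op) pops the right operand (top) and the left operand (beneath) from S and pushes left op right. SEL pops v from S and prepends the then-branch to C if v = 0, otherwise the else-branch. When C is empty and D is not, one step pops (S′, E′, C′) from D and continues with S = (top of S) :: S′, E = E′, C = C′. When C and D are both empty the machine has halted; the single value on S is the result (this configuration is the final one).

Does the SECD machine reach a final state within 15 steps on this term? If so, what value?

0. ⟨S=∅; E=∅; C=[(let loop = 2 in ((λx. (x x)) (λx. (x x))))]; D=∅⟩
1. ⟨S=∅; E=∅; C=[2 :: (λloop. ((λx. (x x)) (λx. (x x)))) :: AP]; D=∅⟩
2. ⟨S=[2]; E=∅; C=[(λloop. ((λx. (x x)) (λx. (x x)))) :: AP]; D=∅⟩
3. ⟨S=[clo(λloop. ((λx. (x x)) (λx. (x x))), ∅) :: 2]; E=∅; C=[AP]; D=∅⟩
4. ⟨S=∅; E={loop↦2}; C=[((λx. (x x)) (λx. (x x)))]; D=[(∅, ∅, ∅)]⟩
5. ⟨S=∅; E={loop↦2}; C=[(λx. (x x)) :: (λx. (x x)) :: AP]; D=[(∅, ∅, ∅)]⟩
6. ⟨S=[clo(λx. (x x), {loop↦2})]; E={loop↦2}; C=[(λx. (x x)) :: AP]; D=[(∅, ∅, ∅)]⟩
7. ⟨S=[clo(λx. (x x), {loop↦2}) :: clo(λx. (x x), {loop↦2})]; E={loop↦2}; C=[AP]; D=[(∅, ∅, ∅)]⟩
8. ⟨S=∅; E={x↦clo(λx. (x x), {loop↦2}), loop↦2}; C=[(x x)]; D=[(∅, {loop↦2}, ∅) :: (∅, ∅, ∅)]⟩
9. ⟨S=∅; E={x↦clo(λx. (x x), {loop↦2}), loop↦2}; C=[x :: x :: AP]; D=[(∅, {loop↦2}, ∅) :: (∅, ∅, ∅)]⟩
10. ⟨S=[clo(λx. (x x), {loop↦2})]; E={x↦clo(λx. (x x), {loop↦2}), loop↦2}; C=[x :: AP]; D=[(∅, {loop↦2}, ∅) :: (∅, ∅, ∅)]⟩
11. ⟨S=[clo(λx. (x x), {loop↦2}) :: clo(λx. (x x), {loop↦2})]; E={x↦clo(λx. (x x), {loop↦2}), loop↦2}; C=[AP]; D=[(∅, {loop↦2}, ∅) :: (∅, ∅, ∅)]⟩
12. ⟨S=∅; E={x↦clo(λx. (x x), {loop↦2}), loop↦2}; C=[(x x)]; D=[(∅, {x↦clo(λx. (x x), {loop↦2}), loop↦2}, ∅) :: (∅, {loop↦2}, ∅) :: (∅, ∅, ∅)]⟩
13. ⟨S=∅; E={x↦clo(λx. (x x), {loop↦2}), loop↦2}; C=[x :: x :: AP]; D=[(∅, {x↦clo(λx. (x x), {loop↦2}), loop↦2}, ∅) :: (∅, {loop↦2}, ∅) :: (∅, ∅, ∅)]⟩
14. ⟨S=[clo(λx. (x x), {loop↦2})]; E={x↦clo(λx. (x x), {loop↦2}), loop↦2}; C=[x :: AP]; D=[(∅, {x↦clo(λx. (x x), {loop↦2}), loop↦2}, ∅) :: (∅, {loop↦2}, ∅) :: (∅, ∅, ∅)]⟩
15. ⟨S=[clo(λx. (x x), {loop↦2}) :: clo(λx. (x x), {loop↦2})]; E={x↦clo(λx. (x x), {loop↦2}), loop↦2}; C=[AP]; D=[(∅, {x↦clo(λx. (x x), {loop↦2}), loop↦2}, ∅) :: (∅, {loop↦2}, ∅) :: (∅, ∅, ∅)]⟩
→ 15 transitions taken and the configuration is still not final: no result within 15 steps

Answer: DIVERGES (no final state within 15 steps)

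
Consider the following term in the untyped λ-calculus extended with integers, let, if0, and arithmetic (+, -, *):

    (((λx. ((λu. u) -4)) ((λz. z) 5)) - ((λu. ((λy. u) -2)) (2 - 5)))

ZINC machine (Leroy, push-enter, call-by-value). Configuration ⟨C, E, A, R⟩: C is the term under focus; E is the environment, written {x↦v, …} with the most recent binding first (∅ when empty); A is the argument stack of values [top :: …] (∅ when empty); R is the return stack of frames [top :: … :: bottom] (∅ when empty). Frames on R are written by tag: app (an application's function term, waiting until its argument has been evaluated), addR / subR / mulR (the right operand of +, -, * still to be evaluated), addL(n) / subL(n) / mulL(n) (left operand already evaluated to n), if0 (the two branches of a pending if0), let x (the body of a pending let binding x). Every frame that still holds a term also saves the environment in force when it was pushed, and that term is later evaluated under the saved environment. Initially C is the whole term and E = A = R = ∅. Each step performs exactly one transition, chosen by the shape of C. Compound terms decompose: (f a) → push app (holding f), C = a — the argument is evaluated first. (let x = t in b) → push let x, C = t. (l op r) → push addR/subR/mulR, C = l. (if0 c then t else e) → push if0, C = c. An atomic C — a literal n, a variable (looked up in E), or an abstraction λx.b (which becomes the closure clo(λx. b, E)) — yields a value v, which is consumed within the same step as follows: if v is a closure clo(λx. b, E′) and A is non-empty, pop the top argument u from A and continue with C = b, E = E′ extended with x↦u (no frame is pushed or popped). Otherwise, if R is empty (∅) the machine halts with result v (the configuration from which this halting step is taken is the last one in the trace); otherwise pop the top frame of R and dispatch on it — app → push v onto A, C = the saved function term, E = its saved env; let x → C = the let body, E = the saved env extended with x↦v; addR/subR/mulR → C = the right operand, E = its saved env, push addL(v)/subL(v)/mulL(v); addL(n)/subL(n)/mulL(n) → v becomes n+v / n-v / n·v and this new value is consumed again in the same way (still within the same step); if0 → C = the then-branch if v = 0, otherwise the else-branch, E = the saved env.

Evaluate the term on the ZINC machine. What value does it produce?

Answer: -1

Machine steps:
step 0: ⟨C=(((λx. ((λu. u) -4)) ((λz. z) 5)) - ((λu. ((λy. u) -2)) (2 - 5))); E=∅; A=∅; R=∅⟩
step 1: ⟨C=((λx. ((λu. u) -4)) ((λz. z) 5)); E=∅; A=∅; R=[subR]⟩
step 2: ⟨C=((λz. z) 5); E=∅; A=∅; R=[app :: subR]⟩
step 3: ⟨C=5; E=∅; A=∅; R=[app :: app :: subR]⟩
step 4: ⟨C=(λz. z); E=∅; A=[5]; R=[app :: subR]⟩
step 5: ⟨C=z; E={z↦5}; A=∅; R=[app :: subR]⟩
step 6: ⟨C=(λx. ((λu. u) -4)); E=∅; A=[5]; R=[subR]⟩
step 7: ⟨C=((λu. u) -4); E={x↦5}; A=∅; R=[subR]⟩
step 8: ⟨C=-4; E={x↦5}; A=∅; R=[app :: subR]⟩
step 9: ⟨C=(λu. u); E={x↦5}; A=[-4]; R=[subR]⟩
step 10: ⟨C=u; E={u↦-4, x↦5}; A=∅; R=[subR]⟩
step 11: ⟨C=((λu. ((λy. u) -2)) (2 - 5)); E=∅; A=∅; R=[subL(-4)]⟩
step 12: ⟨C=(2 - 5); E=∅; A=∅; R=[app :: subL(-4)]⟩
step 13: ⟨C=2; E=∅; A=∅; R=[subR :: app :: subL(-4)]⟩
step 14: ⟨C=5; E=∅; A=∅; R=[subL(2) :: app :: subL(-4)]⟩
step 15: ⟨C=(λu. ((λy. u) -2)); E=∅; A=[-3]; R=[subL(-4)]⟩
step 16: ⟨C=((λy. u) -2); E={u↦-3}; A=∅; R=[subL(-4)]⟩
step 17: ⟨C=-2; E={u↦-3}; A=∅; R=[app :: subL(-4)]⟩
step 18: ⟨C=(λy. u); E={u↦-3}; A=[-2]; R=[subL(-4)]⟩
step 19: ⟨C=u; E={y↦-2, u↦-3}; A=∅; R=[subL(-4)]⟩
→ final value -1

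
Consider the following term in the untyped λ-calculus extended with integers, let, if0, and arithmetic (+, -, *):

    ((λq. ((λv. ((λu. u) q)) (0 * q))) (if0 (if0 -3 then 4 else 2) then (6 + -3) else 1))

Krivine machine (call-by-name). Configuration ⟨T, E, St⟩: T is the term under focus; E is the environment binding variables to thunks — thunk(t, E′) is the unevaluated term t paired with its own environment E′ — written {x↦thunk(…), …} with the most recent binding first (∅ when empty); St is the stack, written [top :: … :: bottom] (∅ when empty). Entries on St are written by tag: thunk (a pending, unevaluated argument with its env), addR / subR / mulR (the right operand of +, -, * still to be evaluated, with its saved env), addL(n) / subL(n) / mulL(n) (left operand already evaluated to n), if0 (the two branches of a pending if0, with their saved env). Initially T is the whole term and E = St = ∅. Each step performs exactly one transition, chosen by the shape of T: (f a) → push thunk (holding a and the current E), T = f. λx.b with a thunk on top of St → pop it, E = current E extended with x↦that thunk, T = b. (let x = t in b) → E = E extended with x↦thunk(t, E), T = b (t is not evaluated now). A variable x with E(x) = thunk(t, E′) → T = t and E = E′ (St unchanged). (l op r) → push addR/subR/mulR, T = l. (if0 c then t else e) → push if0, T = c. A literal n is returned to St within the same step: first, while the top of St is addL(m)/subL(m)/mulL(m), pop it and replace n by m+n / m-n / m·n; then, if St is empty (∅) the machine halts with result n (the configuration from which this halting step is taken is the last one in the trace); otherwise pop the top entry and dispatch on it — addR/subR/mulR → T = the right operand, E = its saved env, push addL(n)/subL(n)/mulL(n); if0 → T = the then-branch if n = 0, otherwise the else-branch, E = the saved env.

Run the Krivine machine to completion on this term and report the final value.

t=0: [T=((λq. ((λv. ((λu. u) q)) (0 * q))) (if0 (if0 -3 then 4 else 2) then (6 + -3) else 1)) | E=∅ | St=∅]
t=1: [T=(λq. ((λv. ((λu. u) q)) (0 * q))) | E=∅ | St=[thunk]]
t=2: [T=((λv. ((λu. u) q)) (0 * q)) | E={q↦thunk((if0 (if0 -3 then 4 else 2) then (6 + -3) else 1), ∅)} | St=∅]
t=3: [T=(λv. ((λu. u) q)) | E={q↦thunk((if0 (if0 -3 then 4 else 2) then (6 + -3) else 1), ∅)} | St=[thunk]]
t=4: [T=((λu. u) q) | E={v↦thunk((0 * q), {q↦thunk((if0 (if0 -3 then 4 else 2) then (6 + -3) else 1), ∅)}), q↦thunk((if0 (if0 -3 then 4 else 2) then (6 + -3) else 1), ∅)} | St=∅]
t=5: [T=(λu. u) | E={v↦thunk((0 * q), {q↦thunk((if0 (if0 -3 then 4 else 2) then (6 + -3) else 1), ∅)}), q↦thunk((if0 (if0 -3 then 4 else 2) then (6 + -3) else 1), ∅)} | St=[thunk]]
t=6: [T=u | E={u↦thunk(q, {v↦thunk((0 * q), {q↦thunk((if0 (if0 -3 then 4 else 2) then (6 + -3) else 1), ∅)}), q↦thunk((if0 (if0 -3 then 4 else 2) then (6 + -3) else 1), ∅)}), v↦thunk((0 * q), {q↦thunk((if0 (if0 -3 then 4 else 2) then (6 + -3) else 1), ∅)}), q↦thunk((if0 (if0 -3 then 4 else 2) then (6 + -3) else 1), ∅)} | St=∅]
t=7: [T=q | E={v↦thunk((0 * q), {q↦thunk((if0 (if0 -3 then 4 else 2) then (6 + -3) else 1), ∅)}), q↦thunk((if0 (if0 -3 then 4 else 2) then (6 + -3) else 1), ∅)} | St=∅]
t=8: [T=(if0 (if0 -3 then 4 else 2) then (6 + -3) else 1) | E=∅ | St=∅]
t=9: [T=(if0 -3 then 4 else 2) | E=∅ | St=[if0]]
t=10: [T=-3 | E=∅ | St=[if0 :: if0]]
t=11: [T=2 | E=∅ | St=[if0]]
t=12: [T=1 | E=∅ | St=∅]
→ final value 1

Answer: 1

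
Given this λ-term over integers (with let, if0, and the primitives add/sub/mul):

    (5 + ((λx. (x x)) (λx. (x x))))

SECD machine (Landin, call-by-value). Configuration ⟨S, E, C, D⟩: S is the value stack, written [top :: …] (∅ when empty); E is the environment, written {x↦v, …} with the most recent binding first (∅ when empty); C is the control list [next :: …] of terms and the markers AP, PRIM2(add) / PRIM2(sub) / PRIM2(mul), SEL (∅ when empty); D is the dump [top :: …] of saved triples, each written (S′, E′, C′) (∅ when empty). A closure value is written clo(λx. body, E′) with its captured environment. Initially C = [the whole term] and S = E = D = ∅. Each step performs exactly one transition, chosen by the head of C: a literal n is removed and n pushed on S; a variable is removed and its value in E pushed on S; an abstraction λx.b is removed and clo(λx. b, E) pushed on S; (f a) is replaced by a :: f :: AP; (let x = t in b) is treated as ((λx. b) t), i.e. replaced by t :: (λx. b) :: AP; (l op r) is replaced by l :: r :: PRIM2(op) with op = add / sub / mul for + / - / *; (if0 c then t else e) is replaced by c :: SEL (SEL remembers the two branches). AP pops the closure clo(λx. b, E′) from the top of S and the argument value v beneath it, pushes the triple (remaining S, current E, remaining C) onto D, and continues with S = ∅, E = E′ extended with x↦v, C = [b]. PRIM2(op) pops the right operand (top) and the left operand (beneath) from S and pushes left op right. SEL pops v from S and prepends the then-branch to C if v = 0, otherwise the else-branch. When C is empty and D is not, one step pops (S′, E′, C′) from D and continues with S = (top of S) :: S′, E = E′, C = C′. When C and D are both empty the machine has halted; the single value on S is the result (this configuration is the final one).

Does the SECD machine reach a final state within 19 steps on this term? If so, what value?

Answer: DIVERGES (no final state within 19 steps)

Derivation:
step 0: [S=∅ | E=∅ | C=[(5 + ((λx. (x x)) (λx. (x x))))] | D=∅]
step 1: [S=∅ | E=∅ | C=[5 :: ((λx. (x x)) (λx. (x x))) :: PRIM2(add)] | D=∅]
step 2: [S=[5] | E=∅ | C=[((λx. (x x)) (λx. (x x))) :: PRIM2(add)] | D=∅]
step 3: [S=[5] | E=∅ | C=[(λx. (x x)) :: (λx. (x x)) :: AP :: PRIM2(add)] | D=∅]
step 4: [S=[clo(λx. (x x), ∅) :: 5] | E=∅ | C=[(λx. (x x)) :: AP :: PRIM2(add)] | D=∅]
step 5: [S=[clo(λx. (x x), ∅) :: clo(λx. (x x), ∅) :: 5] | E=∅ | C=[AP :: PRIM2(add)] | D=∅]
step 6: [S=∅ | E={x↦clo(λx. (x x), ∅)} | C=[(x x)] | D=[([5], ∅, [PRIM2(add)])]]
step 7: [S=∅ | E={x↦clo(λx. (x x), ∅)} | C=[x :: x :: AP] | D=[([5], ∅, [PRIM2(add)])]]
step 8: [S=[clo(λx. (x x), ∅)] | E={x↦clo(λx. (x x), ∅)} | C=[x :: AP] | D=[([5], ∅, [PRIM2(add)])]]
step 9: [S=[clo(λx. (x x), ∅) :: clo(λx. (x x), ∅)] | E={x↦clo(λx. (x x), ∅)} | C=[AP] | D=[([5], ∅, [PRIM2(add)])]]
step 10: [S=∅ | E={x↦clo(λx. (x x), ∅)} | C=[(x x)] | D=[(∅, {x↦clo(λx. (x x), ∅)}, ∅) :: ([5], ∅, [PRIM2(add)])]]
step 11: [S=∅ | E={x↦clo(λx. (x x), ∅)} | C=[x :: x :: AP] | D=[(∅, {x↦clo(λx. (x x), ∅)}, ∅) :: ([5], ∅, [PRIM2(add)])]]
step 12: [S=[clo(λx. (x x), ∅)] | E={x↦clo(λx. (x x), ∅)} | C=[x :: AP] | D=[(∅, {x↦clo(λx. (x x), ∅)}, ∅) :: ([5], ∅, [PRIM2(add)])]]
step 13: [S=[clo(λx. (x x), ∅) :: clo(λx. (x x), ∅)] | E={x↦clo(λx. (x x), ∅)} | C=[AP] | D=[(∅, {x↦clo(λx. (x x), ∅)}, ∅) :: ([5], ∅, [PRIM2(add)])]]
step 14: [S=∅ | E={x↦clo(λx. (x x), ∅)} | C=[(x x)] | D=[(∅, {x↦clo(λx. (x x), ∅)}, ∅) :: (∅, {x↦clo(λx. (x x), ∅)}, ∅) :: ([5], ∅, [PRIM2(add)])]]
step 15: [S=∅ | E={x↦clo(λx. (x x), ∅)} | C=[x :: x :: AP] | D=[(∅, {x↦clo(λx. (x x), ∅)}, ∅) :: (∅, {x↦clo(λx. (x x), ∅)}, ∅) :: ([5], ∅, [PRIM2(add)])]]
step 16: [S=[clo(λx. (x x), ∅)] | E={x↦clo(λx. (x x), ∅)} | C=[x :: AP] | D=[(∅, {x↦clo(λx. (x x), ∅)}, ∅) :: (∅, {x↦clo(λx. (x x), ∅)}, ∅) :: ([5], ∅, [PRIM2(add)])]]
step 17: [S=[clo(λx. (x x), ∅) :: clo(λx. (x x), ∅)] | E={x↦clo(λx. (x x), ∅)} | C=[AP] | D=[(∅, {x↦clo(λx. (x x), ∅)}, ∅) :: (∅, {x↦clo(λx. (x x), ∅)}, ∅) :: ([5], ∅, [PRIM2(add)])]]
step 18: [S=∅ | E={x↦clo(λx. (x x), ∅)} | C=[(x x)] | D=[(∅, {x↦clo(λx. (x x), ∅)}, ∅) :: (∅, {x↦clo(λx. (x x), ∅)}, ∅) :: (∅, {x↦clo(λx. (x x), ∅)}, ∅) :: ([5], ∅, [PRIM2(add)])]]
step 19: [S=∅ | E={x↦clo(λx. (x x), ∅)} | C=[x :: x :: AP] | D=[(∅, {x↦clo(λx. (x x), ∅)}, ∅) :: (∅, {x↦clo(λx. (x x), ∅)}, ∅) :: (∅, {x↦clo(λx. (x x), ∅)}, ∅) :: ([5], ∅, [PRIM2(add)])]]
→ 19 transitions taken and the configuration is still not final: no result within 19 steps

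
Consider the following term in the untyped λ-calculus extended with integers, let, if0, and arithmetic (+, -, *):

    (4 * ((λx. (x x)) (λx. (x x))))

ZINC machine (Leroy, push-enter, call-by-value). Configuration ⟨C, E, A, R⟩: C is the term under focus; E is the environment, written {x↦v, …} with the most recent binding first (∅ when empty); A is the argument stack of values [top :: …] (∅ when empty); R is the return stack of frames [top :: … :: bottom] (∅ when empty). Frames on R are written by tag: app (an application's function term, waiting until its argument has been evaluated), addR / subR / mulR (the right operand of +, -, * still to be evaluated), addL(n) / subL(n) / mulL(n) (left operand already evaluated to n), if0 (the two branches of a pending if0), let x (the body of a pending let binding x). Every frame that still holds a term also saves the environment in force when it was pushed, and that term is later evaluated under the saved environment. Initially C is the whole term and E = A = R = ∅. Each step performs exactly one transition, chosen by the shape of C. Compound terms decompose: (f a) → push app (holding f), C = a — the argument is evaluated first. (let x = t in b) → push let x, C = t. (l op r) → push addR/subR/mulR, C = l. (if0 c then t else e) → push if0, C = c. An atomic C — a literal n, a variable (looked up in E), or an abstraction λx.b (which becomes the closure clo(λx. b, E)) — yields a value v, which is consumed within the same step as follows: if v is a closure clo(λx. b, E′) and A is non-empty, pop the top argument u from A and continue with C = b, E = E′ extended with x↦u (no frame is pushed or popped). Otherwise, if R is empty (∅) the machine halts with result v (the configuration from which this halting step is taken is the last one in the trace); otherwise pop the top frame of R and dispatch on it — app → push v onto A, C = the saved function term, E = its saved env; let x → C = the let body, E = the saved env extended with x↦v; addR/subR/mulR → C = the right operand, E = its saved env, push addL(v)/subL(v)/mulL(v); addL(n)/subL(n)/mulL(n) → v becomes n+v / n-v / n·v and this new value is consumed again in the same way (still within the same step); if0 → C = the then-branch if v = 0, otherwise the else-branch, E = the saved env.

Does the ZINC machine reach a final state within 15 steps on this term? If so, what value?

Answer: DIVERGES (no final state within 15 steps)

Execution trace:
0. <C=(4 * ((λx. (x x)) (λx. (x x)))), E=∅, A=∅, R=∅>
1. <C=4, E=∅, A=∅, R=[mulR]>
2. <C=((λx. (x x)) (λx. (x x))), E=∅, A=∅, R=[mulL(4)]>
3. <C=(λx. (x x)), E=∅, A=∅, R=[app :: mulL(4)]>
4. <C=(λx. (x x)), E=∅, A=[clo(λx. (x x), ∅)], R=[mulL(4)]>
5. <C=(x x), E={x↦clo(λx. (x x), ∅)}, A=∅, R=[mulL(4)]>
6. <C=x, E={x↦clo(λx. (x x), ∅)}, A=∅, R=[app :: mulL(4)]>
7. <C=x, E={x↦clo(λx. (x x), ∅)}, A=[clo(λx. (x x), ∅)], R=[mulL(4)]>
… configuration repeats with period 3 (steps 5–7 recur indefinitely) …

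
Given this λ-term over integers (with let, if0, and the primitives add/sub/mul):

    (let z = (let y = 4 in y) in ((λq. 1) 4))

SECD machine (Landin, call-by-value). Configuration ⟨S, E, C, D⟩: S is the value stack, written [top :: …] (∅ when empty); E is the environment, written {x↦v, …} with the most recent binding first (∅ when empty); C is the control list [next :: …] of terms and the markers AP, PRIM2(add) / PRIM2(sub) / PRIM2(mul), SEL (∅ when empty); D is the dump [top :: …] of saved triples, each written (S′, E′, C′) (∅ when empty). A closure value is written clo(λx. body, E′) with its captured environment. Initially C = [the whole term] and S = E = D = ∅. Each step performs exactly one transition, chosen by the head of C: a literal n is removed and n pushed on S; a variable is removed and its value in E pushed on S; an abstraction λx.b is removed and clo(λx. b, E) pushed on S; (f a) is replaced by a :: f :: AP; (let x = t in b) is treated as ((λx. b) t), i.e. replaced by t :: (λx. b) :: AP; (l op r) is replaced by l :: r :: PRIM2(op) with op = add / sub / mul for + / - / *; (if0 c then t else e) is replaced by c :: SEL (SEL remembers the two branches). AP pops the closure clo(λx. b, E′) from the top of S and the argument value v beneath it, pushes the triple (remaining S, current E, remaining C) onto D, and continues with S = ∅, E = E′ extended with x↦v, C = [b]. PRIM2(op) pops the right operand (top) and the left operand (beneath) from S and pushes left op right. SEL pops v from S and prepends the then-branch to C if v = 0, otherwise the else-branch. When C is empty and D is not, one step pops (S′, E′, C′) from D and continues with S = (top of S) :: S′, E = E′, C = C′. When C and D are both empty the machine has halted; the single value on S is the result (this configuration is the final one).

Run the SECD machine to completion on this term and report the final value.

[0] ⟨S=∅; E=∅; C=[(let z = (let y = 4 in y) in ((λq. 1) 4))]; D=∅⟩
[1] ⟨S=∅; E=∅; C=[(let y = 4 in y) :: (λz. ((λq. 1) 4)) :: AP]; D=∅⟩
[2] ⟨S=∅; E=∅; C=[4 :: (λy. y) :: AP :: (λz. ((λq. 1) 4)) :: AP]; D=∅⟩
[3] ⟨S=[4]; E=∅; C=[(λy. y) :: AP :: (λz. ((λq. 1) 4)) :: AP]; D=∅⟩
[4] ⟨S=[clo(λy. y, ∅) :: 4]; E=∅; C=[AP :: (λz. ((λq. 1) 4)) :: AP]; D=∅⟩
[5] ⟨S=∅; E={y↦4}; C=[y]; D=[(∅, ∅, [(λz. ((λq. 1) 4)) :: AP])]⟩
[6] ⟨S=[4]; E={y↦4}; C=∅; D=[(∅, ∅, [(λz. ((λq. 1) 4)) :: AP])]⟩
[7] ⟨S=[4]; E=∅; C=[(λz. ((λq. 1) 4)) :: AP]; D=∅⟩
[8] ⟨S=[clo(λz. ((λq. 1) 4), ∅) :: 4]; E=∅; C=[AP]; D=∅⟩
[9] ⟨S=∅; E={z↦4}; C=[((λq. 1) 4)]; D=[(∅, ∅, ∅)]⟩
[10] ⟨S=∅; E={z↦4}; C=[4 :: (λq. 1) :: AP]; D=[(∅, ∅, ∅)]⟩
[11] ⟨S=[4]; E={z↦4}; C=[(λq. 1) :: AP]; D=[(∅, ∅, ∅)]⟩
[12] ⟨S=[clo(λq. 1, {z↦4}) :: 4]; E={z↦4}; C=[AP]; D=[(∅, ∅, ∅)]⟩
[13] ⟨S=∅; E={q↦4, z↦4}; C=[1]; D=[(∅, {z↦4}, ∅) :: (∅, ∅, ∅)]⟩
[14] ⟨S=[1]; E={q↦4, z↦4}; C=∅; D=[(∅, {z↦4}, ∅) :: (∅, ∅, ∅)]⟩
[15] ⟨S=[1]; E={z↦4}; C=∅; D=[(∅, ∅, ∅)]⟩
[16] ⟨S=[1]; E=∅; C=∅; D=∅⟩
→ final value 1

Answer: 1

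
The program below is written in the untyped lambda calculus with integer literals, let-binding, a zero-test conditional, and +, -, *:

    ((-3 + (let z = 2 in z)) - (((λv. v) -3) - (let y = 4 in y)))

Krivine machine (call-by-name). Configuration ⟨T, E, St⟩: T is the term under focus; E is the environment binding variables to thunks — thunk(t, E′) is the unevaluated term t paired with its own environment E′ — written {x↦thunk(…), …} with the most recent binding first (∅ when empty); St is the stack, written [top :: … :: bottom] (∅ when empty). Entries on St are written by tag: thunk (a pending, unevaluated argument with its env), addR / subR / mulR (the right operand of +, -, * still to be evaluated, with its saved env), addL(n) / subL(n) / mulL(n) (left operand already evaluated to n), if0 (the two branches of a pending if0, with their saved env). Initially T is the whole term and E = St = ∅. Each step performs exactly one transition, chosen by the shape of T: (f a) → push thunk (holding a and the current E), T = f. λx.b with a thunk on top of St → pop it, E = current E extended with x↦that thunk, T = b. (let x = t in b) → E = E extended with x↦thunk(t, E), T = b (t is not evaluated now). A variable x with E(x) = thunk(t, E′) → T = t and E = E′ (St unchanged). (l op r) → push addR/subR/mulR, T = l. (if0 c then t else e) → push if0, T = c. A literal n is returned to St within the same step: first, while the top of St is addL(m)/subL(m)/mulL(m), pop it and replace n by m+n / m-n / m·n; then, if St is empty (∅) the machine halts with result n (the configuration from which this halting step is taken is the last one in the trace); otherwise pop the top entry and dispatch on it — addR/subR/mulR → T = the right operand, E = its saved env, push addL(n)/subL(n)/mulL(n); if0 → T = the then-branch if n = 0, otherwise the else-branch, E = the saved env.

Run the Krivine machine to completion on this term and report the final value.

Answer: 6

Derivation:
[0] [T=((-3 + (let z = 2 in z)) - (((λv. v) -3) - (let y = 4 in y))) | E=∅ | St=∅]
[1] [T=(-3 + (let z = 2 in z)) | E=∅ | St=[subR]]
[2] [T=-3 | E=∅ | St=[addR :: subR]]
[3] [T=(let z = 2 in z) | E=∅ | St=[addL(-3) :: subR]]
[4] [T=z | E={z↦thunk(2, ∅)} | St=[addL(-3) :: subR]]
[5] [T=2 | E=∅ | St=[addL(-3) :: subR]]
[6] [T=(((λv. v) -3) - (let y = 4 in y)) | E=∅ | St=[subL(-1)]]
[7] [T=((λv. v) -3) | E=∅ | St=[subR :: subL(-1)]]
[8] [T=(λv. v) | E=∅ | St=[thunk :: subR :: subL(-1)]]
[9] [T=v | E={v↦thunk(-3, ∅)} | St=[subR :: subL(-1)]]
[10] [T=-3 | E=∅ | St=[subR :: subL(-1)]]
[11] [T=(let y = 4 in y) | E=∅ | St=[subL(-3) :: subL(-1)]]
[12] [T=y | E={y↦thunk(4, ∅)} | St=[subL(-3) :: subL(-1)]]
[13] [T=4 | E=∅ | St=[subL(-3) :: subL(-1)]]
→ final value 6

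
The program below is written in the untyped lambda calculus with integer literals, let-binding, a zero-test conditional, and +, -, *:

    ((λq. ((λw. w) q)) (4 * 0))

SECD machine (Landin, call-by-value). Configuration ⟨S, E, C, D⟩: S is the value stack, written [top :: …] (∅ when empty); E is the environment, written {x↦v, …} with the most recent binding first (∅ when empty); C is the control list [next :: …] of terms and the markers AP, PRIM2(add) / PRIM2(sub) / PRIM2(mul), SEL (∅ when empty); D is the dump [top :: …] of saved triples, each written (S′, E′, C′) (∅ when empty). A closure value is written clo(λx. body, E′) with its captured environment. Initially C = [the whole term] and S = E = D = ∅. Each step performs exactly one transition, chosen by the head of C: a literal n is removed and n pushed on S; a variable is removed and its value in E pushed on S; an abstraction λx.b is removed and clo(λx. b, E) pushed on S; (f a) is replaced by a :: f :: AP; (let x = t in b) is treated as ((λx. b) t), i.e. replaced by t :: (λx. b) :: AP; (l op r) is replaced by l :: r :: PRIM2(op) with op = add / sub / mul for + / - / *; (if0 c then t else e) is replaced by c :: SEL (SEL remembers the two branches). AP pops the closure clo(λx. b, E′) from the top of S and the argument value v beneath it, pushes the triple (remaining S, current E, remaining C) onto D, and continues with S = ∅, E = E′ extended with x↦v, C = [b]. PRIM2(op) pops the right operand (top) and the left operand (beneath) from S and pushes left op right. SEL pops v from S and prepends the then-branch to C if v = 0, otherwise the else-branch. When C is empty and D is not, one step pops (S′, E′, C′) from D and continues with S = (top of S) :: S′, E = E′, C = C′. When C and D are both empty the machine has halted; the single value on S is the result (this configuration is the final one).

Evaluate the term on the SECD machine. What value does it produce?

0. <S=∅, E=∅, C=[((λq. ((λw. w) q)) (4 * 0))], D=∅>
1. <S=∅, E=∅, C=[(4 * 0) :: (λq. ((λw. w) q)) :: AP], D=∅>
2. <S=∅, E=∅, C=[4 :: 0 :: PRIM2(mul) :: (λq. ((λw. w) q)) :: AP], D=∅>
3. <S=[4], E=∅, C=[0 :: PRIM2(mul) :: (λq. ((λw. w) q)) :: AP], D=∅>
4. <S=[0 :: 4], E=∅, C=[PRIM2(mul) :: (λq. ((λw. w) q)) :: AP], D=∅>
5. <S=[0], E=∅, C=[(λq. ((λw. w) q)) :: AP], D=∅>
6. <S=[clo(λq. ((λw. w) q), ∅) :: 0], E=∅, C=[AP], D=∅>
7. <S=∅, E={q↦0}, C=[((λw. w) q)], D=[(∅, ∅, ∅)]>
8. <S=∅, E={q↦0}, C=[q :: (λw. w) :: AP], D=[(∅, ∅, ∅)]>
9. <S=[0], E={q↦0}, C=[(λw. w) :: AP], D=[(∅, ∅, ∅)]>
10. <S=[clo(λw. w, {q↦0}) :: 0], E={q↦0}, C=[AP], D=[(∅, ∅, ∅)]>
11. <S=∅, E={w↦0, q↦0}, C=[w], D=[(∅, {q↦0}, ∅) :: (∅, ∅, ∅)]>
12. <S=[0], E={w↦0, q↦0}, C=∅, D=[(∅, {q↦0}, ∅) :: (∅, ∅, ∅)]>
13. <S=[0], E={q↦0}, C=∅, D=[(∅, ∅, ∅)]>
14. <S=[0], E=∅, C=∅, D=∅>
→ final value 0

Answer: 0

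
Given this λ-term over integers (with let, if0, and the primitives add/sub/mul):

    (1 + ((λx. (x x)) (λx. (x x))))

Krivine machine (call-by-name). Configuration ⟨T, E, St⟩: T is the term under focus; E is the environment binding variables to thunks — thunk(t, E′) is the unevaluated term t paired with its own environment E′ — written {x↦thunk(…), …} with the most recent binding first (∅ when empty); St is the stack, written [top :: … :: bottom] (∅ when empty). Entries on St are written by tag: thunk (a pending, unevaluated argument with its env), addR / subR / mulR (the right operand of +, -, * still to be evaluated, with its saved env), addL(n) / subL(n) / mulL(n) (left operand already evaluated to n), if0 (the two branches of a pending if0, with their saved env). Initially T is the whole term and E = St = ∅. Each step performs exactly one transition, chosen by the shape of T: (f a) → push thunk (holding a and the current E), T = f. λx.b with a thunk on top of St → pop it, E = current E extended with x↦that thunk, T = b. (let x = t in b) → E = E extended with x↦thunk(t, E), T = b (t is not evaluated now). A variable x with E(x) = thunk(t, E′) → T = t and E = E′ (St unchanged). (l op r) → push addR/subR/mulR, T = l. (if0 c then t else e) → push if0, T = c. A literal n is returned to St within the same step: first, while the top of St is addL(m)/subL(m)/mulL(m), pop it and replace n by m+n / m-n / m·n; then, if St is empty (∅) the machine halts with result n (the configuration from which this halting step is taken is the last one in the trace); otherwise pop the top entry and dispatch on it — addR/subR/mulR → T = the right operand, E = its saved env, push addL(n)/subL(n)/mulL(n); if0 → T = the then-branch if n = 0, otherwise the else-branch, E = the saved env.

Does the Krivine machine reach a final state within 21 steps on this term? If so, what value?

[0] <T=(1 + ((λx. (x x)) (λx. (x x)))), E=∅, St=∅>
[1] <T=1, E=∅, St=[addR]>
[2] <T=((λx. (x x)) (λx. (x x))), E=∅, St=[addL(1)]>
[3] <T=(λx. (x x)), E=∅, St=[thunk :: addL(1)]>
[4] <T=(x x), E={x↦thunk((λx. (x x)), ∅)}, St=[addL(1)]>
[5] <T=x, E={x↦thunk((λx. (x x)), ∅)}, St=[thunk :: addL(1)]>
[6] <T=(λx. (x x)), E=∅, St=[thunk :: addL(1)]>
[7] <T=(x x), E={x↦thunk(x, {x↦thunk((λx. (x x)), ∅)})}, St=[addL(1)]>
[8] <T=x, E={x↦thunk(x, {x↦thunk((λx. (x x)), ∅)})}, St=[thunk :: addL(1)]>
[9] <T=x, E={x↦thunk((λx. (x x)), ∅)}, St=[thunk :: addL(1)]>
[10] <T=(λx. (x x)), E=∅, St=[thunk :: addL(1)]>
[11] <T=(x x), E={x↦thunk(x, {x↦thunk(x, {x↦thunk((λx. (x x)), ∅)})})}, St=[addL(1)]>
[12] <T=x, E={x↦thunk(x, {x↦thunk(x, {x↦thunk((λx. (x x)), ∅)})})}, St=[thunk :: addL(1)]>
[13] <T=x, E={x↦thunk(x, {x↦thunk((λx. (x x)), ∅)})}, St=[thunk :: addL(1)]>
[14] <T=x, E={x↦thunk((λx. (x x)), ∅)}, St=[thunk :: addL(1)]>
[15] <T=(λx. (x x)), E=∅, St=[thunk :: addL(1)]>
[16] <T=(x x), E={x↦thunk(x, {x↦thunk(x, {x↦thunk(x, {x↦thunk((λx. (x x)), ∅)})})})}, St=[addL(1)]>
[17] <T=x, E={x↦thunk(x, {x↦thunk(x, {x↦thunk(x, {x↦thunk((λx. (x x)), ∅)})})})}, St=[thunk :: addL(1)]>
[18] <T=x, E={x↦thunk(x, {x↦thunk(x, {x↦thunk((λx. (x x)), ∅)})})}, St=[thunk :: addL(1)]>
[19] <T=x, E={x↦thunk(x, {x↦thunk((λx. (x x)), ∅)})}, St=[thunk :: addL(1)]>
[20] <T=x, E={x↦thunk((λx. (x x)), ∅)}, St=[thunk :: addL(1)]>
[21] <T=(λx. (x x)), E=∅, St=[thunk :: addL(1)]>
→ 21 transitions taken and the configuration is still not final: no result within 21 steps

Answer: DIVERGES (no final state within 21 steps)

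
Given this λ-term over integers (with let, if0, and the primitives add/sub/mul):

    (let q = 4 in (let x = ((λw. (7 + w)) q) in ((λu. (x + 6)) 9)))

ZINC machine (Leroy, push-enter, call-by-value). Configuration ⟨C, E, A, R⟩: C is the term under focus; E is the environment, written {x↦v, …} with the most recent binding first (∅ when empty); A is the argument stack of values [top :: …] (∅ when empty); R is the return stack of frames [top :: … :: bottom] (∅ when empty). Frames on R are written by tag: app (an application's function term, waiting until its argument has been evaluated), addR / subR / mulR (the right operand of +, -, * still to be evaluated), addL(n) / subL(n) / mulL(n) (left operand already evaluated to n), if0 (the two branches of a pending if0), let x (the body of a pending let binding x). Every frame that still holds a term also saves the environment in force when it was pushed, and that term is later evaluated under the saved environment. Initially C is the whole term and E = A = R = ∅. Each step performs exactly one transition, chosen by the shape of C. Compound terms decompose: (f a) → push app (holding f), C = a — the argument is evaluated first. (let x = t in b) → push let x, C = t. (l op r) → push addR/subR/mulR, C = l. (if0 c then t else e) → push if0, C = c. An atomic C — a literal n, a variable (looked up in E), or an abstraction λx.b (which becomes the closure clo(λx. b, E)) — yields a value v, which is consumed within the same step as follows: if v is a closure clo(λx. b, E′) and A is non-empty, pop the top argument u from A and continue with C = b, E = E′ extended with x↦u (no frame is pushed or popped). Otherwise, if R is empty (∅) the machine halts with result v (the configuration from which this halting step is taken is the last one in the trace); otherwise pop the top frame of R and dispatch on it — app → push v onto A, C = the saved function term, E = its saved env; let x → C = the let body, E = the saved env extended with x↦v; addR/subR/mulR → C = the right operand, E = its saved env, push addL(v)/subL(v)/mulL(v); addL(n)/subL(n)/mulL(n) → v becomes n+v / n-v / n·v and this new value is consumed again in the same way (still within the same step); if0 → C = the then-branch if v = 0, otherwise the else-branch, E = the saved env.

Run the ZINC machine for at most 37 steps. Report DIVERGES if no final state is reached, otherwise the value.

t=0: <C=(let q = 4 in (let x = ((λw. (7 + w)) q) in ((λu. (x + 6)) 9))), E=∅, A=∅, R=∅>
t=1: <C=4, E=∅, A=∅, R=[let q]>
t=2: <C=(let x = ((λw. (7 + w)) q) in ((λu. (x + 6)) 9)), E={q↦4}, A=∅, R=∅>
t=3: <C=((λw. (7 + w)) q), E={q↦4}, A=∅, R=[let x]>
t=4: <C=q, E={q↦4}, A=∅, R=[app :: let x]>
t=5: <C=(λw. (7 + w)), E={q↦4}, A=[4], R=[let x]>
t=6: <C=(7 + w), E={w↦4, q↦4}, A=∅, R=[let x]>
t=7: <C=7, E={w↦4, q↦4}, A=∅, R=[addR :: let x]>
t=8: <C=w, E={w↦4, q↦4}, A=∅, R=[addL(7) :: let x]>
t=9: <C=((λu. (x + 6)) 9), E={x↦11, q↦4}, A=∅, R=∅>
t=10: <C=9, E={x↦11, q↦4}, A=∅, R=[app]>
t=11: <C=(λu. (x + 6)), E={x↦11, q↦4}, A=[9], R=∅>
t=12: <C=(x + 6), E={u↦9, x↦11, q↦4}, A=∅, R=∅>
t=13: <C=x, E={u↦9, x↦11, q↦4}, A=∅, R=[addR]>
t=14: <C=6, E={u↦9, x↦11, q↦4}, A=∅, R=[addL(11)]>
→ final value 17

Answer: 17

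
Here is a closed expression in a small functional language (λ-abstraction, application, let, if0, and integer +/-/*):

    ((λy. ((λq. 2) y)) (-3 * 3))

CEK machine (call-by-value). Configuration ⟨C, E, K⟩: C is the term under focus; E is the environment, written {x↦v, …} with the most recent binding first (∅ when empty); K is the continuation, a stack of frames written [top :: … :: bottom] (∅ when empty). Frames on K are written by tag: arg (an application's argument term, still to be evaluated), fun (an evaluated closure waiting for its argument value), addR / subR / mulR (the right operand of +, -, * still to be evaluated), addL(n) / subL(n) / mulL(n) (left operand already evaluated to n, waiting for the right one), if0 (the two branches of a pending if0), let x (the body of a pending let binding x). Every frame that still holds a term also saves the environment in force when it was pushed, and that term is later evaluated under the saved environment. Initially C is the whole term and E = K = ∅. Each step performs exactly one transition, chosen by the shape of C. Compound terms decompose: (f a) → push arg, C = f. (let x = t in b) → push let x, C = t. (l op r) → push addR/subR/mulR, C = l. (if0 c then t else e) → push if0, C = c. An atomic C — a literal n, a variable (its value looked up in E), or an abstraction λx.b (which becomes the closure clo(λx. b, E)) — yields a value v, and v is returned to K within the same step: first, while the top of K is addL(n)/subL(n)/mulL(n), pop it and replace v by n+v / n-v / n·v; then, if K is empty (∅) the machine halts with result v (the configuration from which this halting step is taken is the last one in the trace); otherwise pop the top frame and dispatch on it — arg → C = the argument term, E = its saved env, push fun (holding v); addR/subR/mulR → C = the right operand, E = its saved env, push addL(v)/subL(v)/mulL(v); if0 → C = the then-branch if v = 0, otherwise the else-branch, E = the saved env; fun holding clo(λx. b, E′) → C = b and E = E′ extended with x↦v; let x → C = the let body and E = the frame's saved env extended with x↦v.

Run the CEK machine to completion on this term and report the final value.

t=0: <C=((λy. ((λq. 2) y)) (-3 * 3)), E=∅, K=∅>
t=1: <C=(λy. ((λq. 2) y)), E=∅, K=[arg]>
t=2: <C=(-3 * 3), E=∅, K=[fun]>
t=3: <C=-3, E=∅, K=[mulR :: fun]>
t=4: <C=3, E=∅, K=[mulL(-3) :: fun]>
t=5: <C=((λq. 2) y), E={y↦-9}, K=∅>
t=6: <C=(λq. 2), E={y↦-9}, K=[arg]>
t=7: <C=y, E={y↦-9}, K=[fun]>
t=8: <C=2, E={q↦-9, y↦-9}, K=∅>
→ final value 2

Answer: 2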